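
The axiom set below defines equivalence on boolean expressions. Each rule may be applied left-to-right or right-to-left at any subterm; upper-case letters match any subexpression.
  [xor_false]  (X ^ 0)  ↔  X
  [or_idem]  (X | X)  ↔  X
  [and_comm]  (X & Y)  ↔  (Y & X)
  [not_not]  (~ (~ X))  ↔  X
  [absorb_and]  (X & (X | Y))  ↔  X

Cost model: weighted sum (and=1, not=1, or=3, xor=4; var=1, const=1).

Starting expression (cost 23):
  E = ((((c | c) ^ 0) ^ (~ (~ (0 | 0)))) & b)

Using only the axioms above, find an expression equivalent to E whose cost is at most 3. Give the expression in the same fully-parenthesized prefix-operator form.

1. [not_not →] (~ (~ (0 | 0)))  →  (0 | 0);  E = ((((c | c) ^ 0) ^ (0 | 0)) & b)
2. [or_idem →] (0 | 0)  →  0;  E = ((((c | c) ^ 0) ^ 0) & b)
3. [xor_false →] ((c | c) ^ 0)  →  (c | c);  E = (((c | c) ^ 0) & b)
4. [xor_false →] ((c | c) ^ 0)  →  (c | c);  E = ((c | c) & b)
5. [and_comm →] ((c | c) & b)  →  (b & (c | c))
6. [or_idem →] (c | c)  →  c;  cost 3 ≤ 3, done

(b & c)   [cost 3]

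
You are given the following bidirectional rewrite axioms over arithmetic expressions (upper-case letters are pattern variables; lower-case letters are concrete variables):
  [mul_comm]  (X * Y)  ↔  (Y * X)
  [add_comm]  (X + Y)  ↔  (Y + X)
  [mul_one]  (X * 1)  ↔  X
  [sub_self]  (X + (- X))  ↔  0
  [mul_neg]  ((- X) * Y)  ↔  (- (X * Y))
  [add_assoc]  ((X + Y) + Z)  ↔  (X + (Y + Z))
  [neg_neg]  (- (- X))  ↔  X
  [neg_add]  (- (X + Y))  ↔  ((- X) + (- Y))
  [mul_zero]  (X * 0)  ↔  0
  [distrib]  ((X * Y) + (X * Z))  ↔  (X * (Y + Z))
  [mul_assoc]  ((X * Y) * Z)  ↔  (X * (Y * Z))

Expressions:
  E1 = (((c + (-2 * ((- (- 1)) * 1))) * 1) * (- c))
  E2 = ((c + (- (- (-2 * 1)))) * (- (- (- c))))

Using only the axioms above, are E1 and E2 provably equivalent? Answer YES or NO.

YES

1. [neg_neg →] (- (- 1))  →  1;  E1 = (((c + (-2 * (1 * 1))) * 1) * (- c))
2. [mul_one →] (1 * 1)  →  1;  E1 = (((c + (-2 * 1)) * 1) * (- c))
3. [mul_one →] (-2 * 1)  →  -2;  E1 = (((c + -2) * 1) * (- c))
4. [mul_one →] ((c + -2) * 1)  →  (c + -2);  E1 = ((c + -2) * (- c))
5. [neg_neg ←] -2  →  (- (- -2));  E1 = ((c + (- (- -2))) * (- c))
6. [mul_one ←] -2  →  (-2 * 1);  E1 = ((c + (- (- (-2 * 1)))) * (- c))
7. [neg_neg ←] c  →  (- (- c));  this is E2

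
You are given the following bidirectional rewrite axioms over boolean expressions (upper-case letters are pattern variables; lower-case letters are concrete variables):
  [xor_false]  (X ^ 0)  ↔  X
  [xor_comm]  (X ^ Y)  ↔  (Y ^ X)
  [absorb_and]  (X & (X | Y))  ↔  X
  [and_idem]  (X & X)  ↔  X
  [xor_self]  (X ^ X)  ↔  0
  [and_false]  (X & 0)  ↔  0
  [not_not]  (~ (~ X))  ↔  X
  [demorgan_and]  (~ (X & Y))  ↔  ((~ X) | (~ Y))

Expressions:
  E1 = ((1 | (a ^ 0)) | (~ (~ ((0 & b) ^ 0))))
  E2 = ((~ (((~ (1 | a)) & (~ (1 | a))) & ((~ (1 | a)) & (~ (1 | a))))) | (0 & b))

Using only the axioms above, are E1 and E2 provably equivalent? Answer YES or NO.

step 1: xor_false (→) rewrites ((0 & b) ^ 0) into (0 & b), now ((1 | (a ^ 0)) | (~ (~ (0 & b))))
step 2: not_not (→) rewrites (~ (~ (0 & b))) into (0 & b), now ((1 | (a ^ 0)) | (0 & b))
step 3: xor_false (→) rewrites (a ^ 0) into a, now ((1 | a) | (0 & b))
step 4: not_not (←) rewrites (1 | a) into (~ (~ (1 | a))), now ((~ (~ (1 | a))) | (0 & b))
step 5: and_idem (←) rewrites (~ (1 | a)) into ((~ (1 | a)) & (~ (1 | a))), now ((~ ((~ (1 | a)) & (~ (1 | a)))) | (0 & b))
step 6: and_idem (←) rewrites ((~ (1 | a)) & (~ (1 | a))) into (((~ (1 | a)) & (~ (1 | a))) & ((~ (1 | a)) & (~ (1 | a)))), which is E2

YES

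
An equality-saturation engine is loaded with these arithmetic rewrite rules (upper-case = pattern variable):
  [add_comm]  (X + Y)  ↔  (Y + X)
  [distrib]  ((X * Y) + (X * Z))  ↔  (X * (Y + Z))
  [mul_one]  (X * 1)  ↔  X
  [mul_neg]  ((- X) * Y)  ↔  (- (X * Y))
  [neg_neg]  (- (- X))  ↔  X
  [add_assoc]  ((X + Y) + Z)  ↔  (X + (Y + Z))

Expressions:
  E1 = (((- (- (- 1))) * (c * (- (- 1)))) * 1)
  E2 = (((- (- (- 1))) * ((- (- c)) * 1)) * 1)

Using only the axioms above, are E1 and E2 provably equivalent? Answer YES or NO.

YES

(1) (- (- 1))  =[neg_neg →]=  1    ⊢ (((- (- (- 1))) * (c * 1)) * 1)
(2) (- (- (- 1)))  =[neg_neg →]=  (- 1)    ⊢ (((- 1) * (c * 1)) * 1)
(3) c  =[neg_neg ←]=  (- (- c))    ⊢ (((- 1) * ((- (- c)) * 1)) * 1)
(4) (- 1)  =[neg_neg ←]=  (- (- (- 1)))    ⊢ E2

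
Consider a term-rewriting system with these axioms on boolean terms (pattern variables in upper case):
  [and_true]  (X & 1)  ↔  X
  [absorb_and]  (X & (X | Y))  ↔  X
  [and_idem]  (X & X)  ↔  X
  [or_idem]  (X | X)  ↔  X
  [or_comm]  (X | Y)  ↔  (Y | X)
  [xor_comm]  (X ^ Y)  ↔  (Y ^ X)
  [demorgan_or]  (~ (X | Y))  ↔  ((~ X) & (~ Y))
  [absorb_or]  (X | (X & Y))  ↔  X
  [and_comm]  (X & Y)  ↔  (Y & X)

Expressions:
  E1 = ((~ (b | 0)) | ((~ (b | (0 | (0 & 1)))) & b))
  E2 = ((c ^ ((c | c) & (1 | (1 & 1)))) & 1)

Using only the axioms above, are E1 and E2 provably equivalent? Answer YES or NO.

NO

All listed rules preserve value, hence provable equivalence implies equal values everywhere; look for a separating assignment.
b=0, c=0 gives E1 ↦ 1, E2 ↦ 0; values differ ⇒ not provably equivalent.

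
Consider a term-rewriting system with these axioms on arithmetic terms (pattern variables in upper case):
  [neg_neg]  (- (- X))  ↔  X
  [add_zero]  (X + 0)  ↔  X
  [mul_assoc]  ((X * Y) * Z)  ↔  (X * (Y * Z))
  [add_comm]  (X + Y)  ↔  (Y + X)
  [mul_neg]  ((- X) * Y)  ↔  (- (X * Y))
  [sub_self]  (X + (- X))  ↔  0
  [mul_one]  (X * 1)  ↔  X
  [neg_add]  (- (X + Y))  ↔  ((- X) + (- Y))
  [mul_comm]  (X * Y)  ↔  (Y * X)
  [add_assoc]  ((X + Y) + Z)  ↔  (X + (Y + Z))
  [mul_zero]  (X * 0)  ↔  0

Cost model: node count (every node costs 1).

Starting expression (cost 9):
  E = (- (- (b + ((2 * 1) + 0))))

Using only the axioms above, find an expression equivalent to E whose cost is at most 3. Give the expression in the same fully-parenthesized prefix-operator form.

(1) (2 * 1)  =[mul_one →]=  2    ⊢ (- (- (b + (2 + 0))))
(2) (- (- (b + (2 + 0))))  =[neg_neg →]=  (b + (2 + 0))
(3) (2 + 0)  =[add_zero →]=  2    ⊢ cost 3, within 3

(b + 2)   [cost 3]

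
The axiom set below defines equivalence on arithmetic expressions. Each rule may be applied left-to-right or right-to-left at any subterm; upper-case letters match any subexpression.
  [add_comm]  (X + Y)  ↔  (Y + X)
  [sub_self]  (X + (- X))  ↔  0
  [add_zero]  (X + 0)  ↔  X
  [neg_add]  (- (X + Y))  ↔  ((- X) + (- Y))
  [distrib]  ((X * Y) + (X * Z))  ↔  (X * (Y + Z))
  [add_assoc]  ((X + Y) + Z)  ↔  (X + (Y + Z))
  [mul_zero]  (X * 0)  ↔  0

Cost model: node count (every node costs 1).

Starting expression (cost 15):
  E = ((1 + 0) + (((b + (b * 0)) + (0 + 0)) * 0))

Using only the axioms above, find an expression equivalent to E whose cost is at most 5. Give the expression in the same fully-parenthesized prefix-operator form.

(1) (b * 0)  =[mul_zero →]=  0    ⊢ ((1 + 0) + (((b + 0) + (0 + 0)) * 0))
(2) (0 + 0)  =[add_zero →]=  0    ⊢ ((1 + 0) + (((b + 0) + 0) * 0))
(3) (1 + 0)  =[add_zero →]=  1    ⊢ (1 + (((b + 0) + 0) * 0))
(4) (b + 0)  =[add_zero →]=  b    ⊢ (1 + ((b + 0) * 0))
(5) (b + 0)  =[add_zero →]=  b    ⊢ cost 5, within 5

(1 + (b * 0))   [cost 5]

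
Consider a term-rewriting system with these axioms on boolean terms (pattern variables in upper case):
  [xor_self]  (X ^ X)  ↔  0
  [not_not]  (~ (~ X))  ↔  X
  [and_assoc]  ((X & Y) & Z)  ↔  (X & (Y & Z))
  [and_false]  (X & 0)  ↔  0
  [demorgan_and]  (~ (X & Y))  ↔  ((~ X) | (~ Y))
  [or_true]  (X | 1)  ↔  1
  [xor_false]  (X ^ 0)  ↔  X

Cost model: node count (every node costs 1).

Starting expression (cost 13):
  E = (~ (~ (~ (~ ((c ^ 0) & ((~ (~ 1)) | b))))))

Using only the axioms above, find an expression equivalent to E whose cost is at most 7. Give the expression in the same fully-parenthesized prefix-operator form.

(1) (~ (~ ((c ^ 0) & ((~ (~ 1)) | b))))  =[not_not →]=  ((c ^ 0) & ((~ (~ 1)) | b))    ⊢ (~ (~ ((c ^ 0) & ((~ (~ 1)) | b))))
(2) (~ (~ 1))  =[not_not →]=  1    ⊢ (~ (~ ((c ^ 0) & (1 | b))))
(3) (~ (~ ((c ^ 0) & (1 | b))))  =[not_not →]=  ((c ^ 0) & (1 | b))    ⊢ cost 7, within 7

((c ^ 0) & (1 | b))   [cost 7]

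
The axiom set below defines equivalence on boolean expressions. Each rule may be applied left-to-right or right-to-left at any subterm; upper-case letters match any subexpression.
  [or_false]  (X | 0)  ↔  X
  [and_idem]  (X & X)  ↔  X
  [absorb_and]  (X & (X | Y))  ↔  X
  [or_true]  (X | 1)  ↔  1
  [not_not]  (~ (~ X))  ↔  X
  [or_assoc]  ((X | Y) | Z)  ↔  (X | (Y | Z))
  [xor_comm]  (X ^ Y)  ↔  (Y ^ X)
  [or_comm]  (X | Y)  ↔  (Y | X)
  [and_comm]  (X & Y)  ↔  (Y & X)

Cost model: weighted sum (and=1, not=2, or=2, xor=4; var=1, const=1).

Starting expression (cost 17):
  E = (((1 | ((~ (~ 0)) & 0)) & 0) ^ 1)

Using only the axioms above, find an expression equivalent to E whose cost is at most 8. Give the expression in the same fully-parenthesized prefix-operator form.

step 1: not_not (→) rewrites (~ (~ 0)) into 0, now (((1 | (0 & 0)) & 0) ^ 1)
step 2: and_idem (→) rewrites (0 & 0) into 0, now (((1 | 0) & 0) ^ 1)
step 3: or_false (→) rewrites (1 | 0) into 1, reaching cost 8 (bound 8)

((1 & 0) ^ 1)   [cost 8]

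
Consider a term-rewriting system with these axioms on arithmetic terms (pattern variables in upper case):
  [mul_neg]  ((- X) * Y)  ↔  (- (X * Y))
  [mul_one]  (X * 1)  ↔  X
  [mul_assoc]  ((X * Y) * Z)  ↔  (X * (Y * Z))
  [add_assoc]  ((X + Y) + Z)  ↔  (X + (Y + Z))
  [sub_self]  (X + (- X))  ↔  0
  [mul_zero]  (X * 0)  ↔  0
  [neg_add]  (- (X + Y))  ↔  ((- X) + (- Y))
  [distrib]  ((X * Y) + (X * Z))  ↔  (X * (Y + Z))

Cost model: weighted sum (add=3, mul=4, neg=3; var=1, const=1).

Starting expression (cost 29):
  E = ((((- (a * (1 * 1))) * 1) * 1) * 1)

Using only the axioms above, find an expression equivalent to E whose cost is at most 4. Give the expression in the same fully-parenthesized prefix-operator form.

(- a)   [cost 4]

step 1: mul_one (→) rewrites (((- (a * (1 * 1))) * 1) * 1) into ((- (a * (1 * 1))) * 1), now (((- (a * (1 * 1))) * 1) * 1)
step 2: mul_one (→) rewrites (1 * 1) into 1, now (((- (a * 1)) * 1) * 1)
step 3: mul_one (→) rewrites (a * 1) into a, now (((- a) * 1) * 1)
step 4: mul_neg (→) rewrites ((- a) * 1) into (- (a * 1)), now ((- (a * 1)) * 1)
step 5: mul_one (→) rewrites ((- (a * 1)) * 1) into (- (a * 1))
step 6: mul_one (→) rewrites (a * 1) into a, reaching cost 4 (bound 4)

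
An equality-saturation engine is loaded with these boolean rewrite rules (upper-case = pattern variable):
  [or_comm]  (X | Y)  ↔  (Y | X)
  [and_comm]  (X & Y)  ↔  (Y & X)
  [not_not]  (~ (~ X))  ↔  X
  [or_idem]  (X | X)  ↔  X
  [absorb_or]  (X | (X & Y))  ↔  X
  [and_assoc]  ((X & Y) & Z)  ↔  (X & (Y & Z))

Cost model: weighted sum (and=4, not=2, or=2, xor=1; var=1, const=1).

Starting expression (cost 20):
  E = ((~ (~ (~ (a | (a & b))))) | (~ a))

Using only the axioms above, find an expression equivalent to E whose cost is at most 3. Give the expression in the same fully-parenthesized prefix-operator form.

(~ a)   [cost 3]

step 1: not_not (→) rewrites (~ (~ (~ (a | (a & b))))) into (~ (a | (a & b))), now ((~ (a | (a & b))) | (~ a))
step 2: absorb_or (→) rewrites (a | (a & b)) into a, now ((~ a) | (~ a))
step 3: or_idem (→) rewrites ((~ a) | (~ a)) into (~ a), reaching cost 3 (bound 3)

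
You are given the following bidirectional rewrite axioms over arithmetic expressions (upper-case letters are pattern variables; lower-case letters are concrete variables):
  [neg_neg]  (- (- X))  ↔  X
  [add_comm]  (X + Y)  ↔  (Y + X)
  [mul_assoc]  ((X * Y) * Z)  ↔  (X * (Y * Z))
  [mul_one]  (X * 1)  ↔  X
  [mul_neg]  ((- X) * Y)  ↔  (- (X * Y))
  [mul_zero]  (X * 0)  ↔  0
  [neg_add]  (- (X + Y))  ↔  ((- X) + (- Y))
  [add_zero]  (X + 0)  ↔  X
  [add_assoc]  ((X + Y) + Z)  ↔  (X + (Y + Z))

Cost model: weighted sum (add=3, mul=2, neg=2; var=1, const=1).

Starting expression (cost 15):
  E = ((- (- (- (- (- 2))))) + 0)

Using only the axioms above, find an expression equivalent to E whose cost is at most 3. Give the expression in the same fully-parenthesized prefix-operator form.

(- 2)   [cost 3]

(1) ((- (- (- (- (- 2))))) + 0)  =[add_zero →]=  (- (- (- (- (- 2)))))
(2) (- (- (- 2)))  =[neg_neg →]=  (- 2)    ⊢ (- (- (- 2)))
(3) (- (- (- 2)))  =[neg_neg →]=  (- 2)    ⊢ cost 3, within 3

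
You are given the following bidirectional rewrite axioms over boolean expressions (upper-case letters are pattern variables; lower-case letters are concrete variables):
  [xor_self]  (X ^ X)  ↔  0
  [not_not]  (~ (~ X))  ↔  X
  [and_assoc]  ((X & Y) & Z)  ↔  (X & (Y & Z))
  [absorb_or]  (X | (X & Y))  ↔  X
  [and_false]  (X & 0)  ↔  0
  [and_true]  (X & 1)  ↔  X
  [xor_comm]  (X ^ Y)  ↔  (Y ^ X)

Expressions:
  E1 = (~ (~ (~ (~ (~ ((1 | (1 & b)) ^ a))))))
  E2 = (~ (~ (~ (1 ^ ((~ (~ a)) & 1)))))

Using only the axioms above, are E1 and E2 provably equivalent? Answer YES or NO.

YES

(1) (1 | (1 & b))  =[absorb_or →]=  1    ⊢ (~ (~ (~ (~ (~ (1 ^ a))))))
(2) (~ (~ (1 ^ a)))  =[not_not →]=  (1 ^ a)    ⊢ (~ (~ (~ (1 ^ a))))
(3) a  =[and_true ←]=  (a & 1)    ⊢ (~ (~ (~ (1 ^ (a & 1)))))
(4) a  =[not_not ←]=  (~ (~ a))    ⊢ E2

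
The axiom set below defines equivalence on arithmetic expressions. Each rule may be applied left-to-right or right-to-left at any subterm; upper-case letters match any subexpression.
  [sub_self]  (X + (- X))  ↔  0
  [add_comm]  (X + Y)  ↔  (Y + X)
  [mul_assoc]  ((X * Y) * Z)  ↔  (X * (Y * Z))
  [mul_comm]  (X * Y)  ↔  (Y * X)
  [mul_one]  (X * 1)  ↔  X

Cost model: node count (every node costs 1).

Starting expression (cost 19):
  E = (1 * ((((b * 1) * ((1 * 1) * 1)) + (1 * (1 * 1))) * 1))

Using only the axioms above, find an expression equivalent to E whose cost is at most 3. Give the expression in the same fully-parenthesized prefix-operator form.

(b + 1)   [cost 3]

step 1: mul_one (→) rewrites ((1 * 1) * 1) into (1 * 1), now (1 * ((((b * 1) * (1 * 1)) + (1 * (1 * 1))) * 1))
step 2: mul_comm (→) rewrites (1 * ((((b * 1) * (1 * 1)) + (1 * (1 * 1))) * 1)) into (((((b * 1) * (1 * 1)) + (1 * (1 * 1))) * 1) * 1)
step 3: mul_one (→) rewrites (1 * 1) into 1, now (((((b * 1) * 1) + (1 * (1 * 1))) * 1) * 1)
step 4: mul_one (→) rewrites ((((b * 1) * 1) + (1 * (1 * 1))) * 1) into (((b * 1) * 1) + (1 * (1 * 1))), now ((((b * 1) * 1) + (1 * (1 * 1))) * 1)
step 5: mul_one (→) rewrites ((b * 1) * 1) into (b * 1), now (((b * 1) + (1 * (1 * 1))) * 1)
step 6: mul_one (→) rewrites (b * 1) into b, now ((b + (1 * (1 * 1))) * 1)
step 7: mul_one (→) rewrites (1 * 1) into 1, now ((b + (1 * 1)) * 1)
step 8: mul_one (→) rewrites ((b + (1 * 1)) * 1) into (b + (1 * 1))
step 9: mul_one (→) rewrites (1 * 1) into 1, reaching cost 3 (bound 3)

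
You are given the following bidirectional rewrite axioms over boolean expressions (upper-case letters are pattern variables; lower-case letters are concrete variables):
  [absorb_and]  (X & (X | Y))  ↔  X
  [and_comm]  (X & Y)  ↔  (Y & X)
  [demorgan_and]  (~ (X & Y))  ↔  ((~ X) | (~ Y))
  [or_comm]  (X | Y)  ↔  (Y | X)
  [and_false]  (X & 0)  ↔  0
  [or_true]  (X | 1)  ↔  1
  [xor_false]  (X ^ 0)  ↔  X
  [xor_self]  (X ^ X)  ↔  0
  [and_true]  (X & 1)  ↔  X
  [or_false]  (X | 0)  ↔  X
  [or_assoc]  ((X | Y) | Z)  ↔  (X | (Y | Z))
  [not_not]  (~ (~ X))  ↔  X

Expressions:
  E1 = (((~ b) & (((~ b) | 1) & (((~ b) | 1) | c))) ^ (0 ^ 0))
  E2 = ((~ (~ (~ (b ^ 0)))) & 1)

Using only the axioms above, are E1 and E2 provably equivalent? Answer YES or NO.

YES

1. [absorb_and →] (((~ b) | 1) & (((~ b) | 1) | c))  →  ((~ b) | 1);  E1 = (((~ b) & ((~ b) | 1)) ^ (0 ^ 0))
2. [absorb_and →] ((~ b) & ((~ b) | 1))  →  (~ b);  E1 = ((~ b) ^ (0 ^ 0))
3. [xor_false →] (0 ^ 0)  →  0;  E1 = ((~ b) ^ 0)
4. [xor_false →] ((~ b) ^ 0)  →  (~ b)
5. [and_true ←] (~ b)  →  ((~ b) & 1)
6. [xor_false ←] b  →  (b ^ 0);  E1 = ((~ (b ^ 0)) & 1)
7. [not_not ←] (b ^ 0)  →  (~ (~ (b ^ 0)));  this is E2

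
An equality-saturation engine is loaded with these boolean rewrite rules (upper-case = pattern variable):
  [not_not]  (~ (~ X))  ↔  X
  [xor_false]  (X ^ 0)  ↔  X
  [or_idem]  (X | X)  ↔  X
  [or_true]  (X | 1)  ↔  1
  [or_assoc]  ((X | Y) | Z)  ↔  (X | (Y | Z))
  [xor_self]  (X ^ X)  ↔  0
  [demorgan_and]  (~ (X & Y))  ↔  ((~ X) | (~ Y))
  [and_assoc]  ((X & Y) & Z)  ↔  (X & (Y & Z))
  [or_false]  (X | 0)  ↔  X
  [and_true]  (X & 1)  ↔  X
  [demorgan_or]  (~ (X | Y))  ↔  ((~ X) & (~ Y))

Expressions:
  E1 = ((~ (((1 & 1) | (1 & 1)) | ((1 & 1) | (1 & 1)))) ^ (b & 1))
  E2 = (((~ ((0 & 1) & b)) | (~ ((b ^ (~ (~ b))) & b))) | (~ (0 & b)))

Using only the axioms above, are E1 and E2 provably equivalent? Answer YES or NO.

The axioms are sound identities: if E1 ↔* E2 then E1 and E2 evaluate identically under any assignment.
Under b=0: E1 evaluates to 0, E2 to 1. Distinct ⇒ no rewrite sequence connects them.

NO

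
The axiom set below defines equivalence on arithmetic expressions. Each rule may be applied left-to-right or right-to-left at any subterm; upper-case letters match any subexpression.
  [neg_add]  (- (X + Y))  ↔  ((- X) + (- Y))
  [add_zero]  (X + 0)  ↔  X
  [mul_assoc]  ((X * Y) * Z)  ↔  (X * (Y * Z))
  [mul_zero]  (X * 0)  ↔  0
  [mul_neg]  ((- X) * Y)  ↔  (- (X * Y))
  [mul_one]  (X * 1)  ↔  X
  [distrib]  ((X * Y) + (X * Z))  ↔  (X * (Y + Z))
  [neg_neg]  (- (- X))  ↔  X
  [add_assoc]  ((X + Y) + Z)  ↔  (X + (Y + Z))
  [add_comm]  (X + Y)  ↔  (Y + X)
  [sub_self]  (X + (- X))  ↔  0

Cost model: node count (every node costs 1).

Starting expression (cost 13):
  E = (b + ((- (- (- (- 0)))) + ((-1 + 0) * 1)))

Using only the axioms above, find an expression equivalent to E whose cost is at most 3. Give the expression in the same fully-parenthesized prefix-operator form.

(1) (- (- (- (- 0))))  =[neg_neg →]=  (- (- 0))    ⊢ (b + ((- (- 0)) + ((-1 + 0) * 1)))
(2) (-1 + 0)  =[add_zero →]=  -1    ⊢ (b + ((- (- 0)) + (-1 * 1)))
(3) (b + ((- (- 0)) + (-1 * 1)))  =[add_comm →]=  (((- (- 0)) + (-1 * 1)) + b)
(4) (((- (- 0)) + (-1 * 1)) + b)  =[add_assoc →]=  ((- (- 0)) + ((-1 * 1) + b))
(5) (- (- 0))  =[neg_neg →]=  0    ⊢ (0 + ((-1 * 1) + b))
(6) (0 + ((-1 * 1) + b))  =[add_comm →]=  (((-1 * 1) + b) + 0)
(7) (((-1 * 1) + b) + 0)  =[add_zero →]=  ((-1 * 1) + b)
(8) ((-1 * 1) + b)  =[add_comm →]=  (b + (-1 * 1))
(9) (-1 * 1)  =[mul_one →]=  -1    ⊢ cost 3, within 3

(b + -1)   [cost 3]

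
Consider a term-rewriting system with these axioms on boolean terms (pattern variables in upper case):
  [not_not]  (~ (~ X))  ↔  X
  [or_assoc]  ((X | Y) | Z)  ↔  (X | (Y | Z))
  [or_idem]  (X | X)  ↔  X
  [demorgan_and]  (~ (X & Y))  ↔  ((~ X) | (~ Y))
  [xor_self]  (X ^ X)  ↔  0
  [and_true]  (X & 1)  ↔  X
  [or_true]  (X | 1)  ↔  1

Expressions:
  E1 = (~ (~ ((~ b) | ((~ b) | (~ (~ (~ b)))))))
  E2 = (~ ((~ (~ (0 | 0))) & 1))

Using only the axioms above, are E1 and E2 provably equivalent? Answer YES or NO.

The axioms are sound identities: if E1 ↔* E2 then E1 and E2 evaluate identically under any assignment.
Under b=1: E1 evaluates to 0, E2 to 1. Distinct ⇒ no rewrite sequence connects them.

NO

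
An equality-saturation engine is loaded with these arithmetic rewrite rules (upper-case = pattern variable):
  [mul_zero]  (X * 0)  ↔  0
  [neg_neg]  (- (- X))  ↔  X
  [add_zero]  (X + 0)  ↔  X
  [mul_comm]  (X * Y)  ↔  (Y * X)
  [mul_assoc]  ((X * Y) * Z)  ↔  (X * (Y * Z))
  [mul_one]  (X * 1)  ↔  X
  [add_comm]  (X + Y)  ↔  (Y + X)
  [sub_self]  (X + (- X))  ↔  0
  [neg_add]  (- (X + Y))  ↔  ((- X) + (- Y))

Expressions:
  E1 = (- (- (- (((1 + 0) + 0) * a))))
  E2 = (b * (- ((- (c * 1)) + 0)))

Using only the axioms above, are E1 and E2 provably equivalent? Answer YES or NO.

Every axiom is a valid identity, so a rewrite proof would force E1 and E2 to agree under every assignment.
At a=0, b=1, c=1: E1 = 0 but E2 = 1; they differ, so no derivation exists.

NO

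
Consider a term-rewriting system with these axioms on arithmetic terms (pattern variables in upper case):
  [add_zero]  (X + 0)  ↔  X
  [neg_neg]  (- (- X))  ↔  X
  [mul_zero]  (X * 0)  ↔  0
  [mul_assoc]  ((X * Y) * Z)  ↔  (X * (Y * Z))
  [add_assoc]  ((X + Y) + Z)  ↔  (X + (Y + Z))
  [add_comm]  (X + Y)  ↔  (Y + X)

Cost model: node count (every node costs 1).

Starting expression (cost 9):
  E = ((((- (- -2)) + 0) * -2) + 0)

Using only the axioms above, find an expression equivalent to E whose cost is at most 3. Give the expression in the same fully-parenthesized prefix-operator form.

(1) ((((- (- -2)) + 0) * -2) + 0)  =[add_zero →]=  (((- (- -2)) + 0) * -2)
(2) ((- (- -2)) + 0)  =[add_zero →]=  (- (- -2))    ⊢ ((- (- -2)) * -2)
(3) (- (- -2))  =[neg_neg →]=  -2    ⊢ cost 3, within 3

(-2 * -2)   [cost 3]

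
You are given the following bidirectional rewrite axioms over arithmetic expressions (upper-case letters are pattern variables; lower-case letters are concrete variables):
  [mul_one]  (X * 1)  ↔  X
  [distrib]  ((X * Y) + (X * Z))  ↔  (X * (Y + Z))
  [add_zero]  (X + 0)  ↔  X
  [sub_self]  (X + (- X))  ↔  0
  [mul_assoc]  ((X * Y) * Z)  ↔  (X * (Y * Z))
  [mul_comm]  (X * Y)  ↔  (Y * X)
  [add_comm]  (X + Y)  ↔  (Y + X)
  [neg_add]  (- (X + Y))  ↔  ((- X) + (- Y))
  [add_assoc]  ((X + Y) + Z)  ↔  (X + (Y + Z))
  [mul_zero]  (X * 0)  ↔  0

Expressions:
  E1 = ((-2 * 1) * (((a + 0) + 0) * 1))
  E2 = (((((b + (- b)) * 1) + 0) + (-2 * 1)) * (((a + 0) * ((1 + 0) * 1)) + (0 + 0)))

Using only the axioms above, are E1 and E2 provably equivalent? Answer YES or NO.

step 1: mul_one (→) rewrites (((a + 0) + 0) * 1) into ((a + 0) + 0), now ((-2 * 1) * ((a + 0) + 0))
step 2: mul_one (→) rewrites (-2 * 1) into -2, now (-2 * ((a + 0) + 0))
step 3: add_zero (→) rewrites ((a + 0) + 0) into (a + 0), now (-2 * (a + 0))
step 4: add_zero (→) rewrites (a + 0) into a, now (-2 * a)
step 5: mul_one (←) rewrites -2 into (-2 * 1), now ((-2 * 1) * a)
step 6: mul_one (←) rewrites a into (a * 1), now ((-2 * 1) * (a * 1))
step 7: add_zero (←) rewrites 1 into (1 + 0), now ((-2 * 1) * (a * (1 + 0)))
step 8: add_zero (←) rewrites a into (a + 0), now ((-2 * 1) * ((a + 0) * (1 + 0)))
step 9: add_zero (←) rewrites (-2 * 1) into ((-2 * 1) + 0), now (((-2 * 1) + 0) * ((a + 0) * (1 + 0)))
step 10: sub_self (←) rewrites 0 into (b + (- b)), now (((-2 * 1) + (b + (- b))) * ((a + 0) * (1 + 0)))
step 11: add_comm (→) rewrites ((-2 * 1) + (b + (- b))) into ((b + (- b)) + (-2 * 1)), now (((b + (- b)) + (-2 * 1)) * ((a + 0) * (1 + 0)))
step 12: mul_one (←) rewrites (b + (- b)) into ((b + (- b)) * 1), now ((((b + (- b)) * 1) + (-2 * 1)) * ((a + 0) * (1 + 0)))
step 13: mul_one (←) rewrites (1 + 0) into ((1 + 0) * 1), now ((((b + (- b)) * 1) + (-2 * 1)) * ((a + 0) * ((1 + 0) * 1)))
step 14: add_zero (←) rewrites ((a + 0) * ((1 + 0) * 1)) into (((a + 0) * ((1 + 0) * 1)) + 0), now ((((b + (- b)) * 1) + (-2 * 1)) * (((a + 0) * ((1 + 0) * 1)) + 0))
step 15: add_zero (←) rewrites 0 into (0 + 0), now ((((b + (- b)) * 1) + (-2 * 1)) * (((a + 0) * ((1 + 0) * 1)) + (0 + 0)))
step 16: add_zero (←) rewrites ((b + (- b)) * 1) into (((b + (- b)) * 1) + 0), which is E2

YES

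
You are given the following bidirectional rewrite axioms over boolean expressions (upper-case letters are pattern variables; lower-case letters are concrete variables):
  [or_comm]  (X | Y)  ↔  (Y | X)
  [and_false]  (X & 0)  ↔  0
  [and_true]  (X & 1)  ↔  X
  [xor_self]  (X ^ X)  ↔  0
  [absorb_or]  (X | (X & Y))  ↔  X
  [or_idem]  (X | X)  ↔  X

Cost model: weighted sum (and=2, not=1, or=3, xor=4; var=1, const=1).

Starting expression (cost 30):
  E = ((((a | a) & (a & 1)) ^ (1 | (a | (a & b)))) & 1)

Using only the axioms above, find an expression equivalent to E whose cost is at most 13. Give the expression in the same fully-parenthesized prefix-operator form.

step 1: absorb_or (→) rewrites (a | (a & b)) into a, now ((((a | a) & (a & 1)) ^ (1 | a)) & 1)
step 2: and_true (→) rewrites ((((a | a) & (a & 1)) ^ (1 | a)) & 1) into (((a | a) & (a & 1)) ^ (1 | a))
step 3: or_idem (→) rewrites (a | a) into a, now ((a & (a & 1)) ^ (1 | a))
step 4: or_comm (→) rewrites (1 | a) into (a | 1), now ((a & (a & 1)) ^ (a | 1))
step 5: and_true (→) rewrites (a & 1) into a, reaching cost 13 (bound 13)

((a & a) ^ (a | 1))   [cost 13]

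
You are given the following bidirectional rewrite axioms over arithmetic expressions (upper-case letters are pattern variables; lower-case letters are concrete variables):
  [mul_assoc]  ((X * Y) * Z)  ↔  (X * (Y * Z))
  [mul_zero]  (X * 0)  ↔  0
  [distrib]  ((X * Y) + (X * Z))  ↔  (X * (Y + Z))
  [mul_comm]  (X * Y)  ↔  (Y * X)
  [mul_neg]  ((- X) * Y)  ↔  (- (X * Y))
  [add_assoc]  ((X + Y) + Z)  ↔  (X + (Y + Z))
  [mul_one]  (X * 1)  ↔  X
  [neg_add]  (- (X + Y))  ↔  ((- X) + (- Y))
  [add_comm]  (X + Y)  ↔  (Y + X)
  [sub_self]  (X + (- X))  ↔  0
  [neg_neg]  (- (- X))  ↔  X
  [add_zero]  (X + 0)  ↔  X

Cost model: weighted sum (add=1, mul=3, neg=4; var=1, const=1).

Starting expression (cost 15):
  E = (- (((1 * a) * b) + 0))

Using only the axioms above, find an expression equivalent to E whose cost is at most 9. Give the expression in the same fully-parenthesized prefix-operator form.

(- (a * b))   [cost 9]

step 1: mul_comm (→) rewrites (1 * a) into (a * 1), now (- (((a * 1) * b) + 0))
step 2: add_zero (→) rewrites (((a * 1) * b) + 0) into ((a * 1) * b), now (- ((a * 1) * b))
step 3: mul_one (→) rewrites (a * 1) into a, reaching cost 9 (bound 9)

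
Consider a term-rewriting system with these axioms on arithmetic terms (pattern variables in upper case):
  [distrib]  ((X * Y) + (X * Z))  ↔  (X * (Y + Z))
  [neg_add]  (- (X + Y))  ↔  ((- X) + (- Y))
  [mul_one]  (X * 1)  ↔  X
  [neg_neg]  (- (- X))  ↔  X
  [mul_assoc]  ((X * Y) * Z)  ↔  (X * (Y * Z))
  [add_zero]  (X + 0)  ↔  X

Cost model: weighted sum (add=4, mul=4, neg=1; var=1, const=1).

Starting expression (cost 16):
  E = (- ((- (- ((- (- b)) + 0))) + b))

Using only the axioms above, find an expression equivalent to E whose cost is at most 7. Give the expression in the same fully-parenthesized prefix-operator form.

1. [neg_neg →] (- (- ((- (- b)) + 0)))  →  ((- (- b)) + 0);  E = (- (((- (- b)) + 0) + b))
2. [add_zero →] ((- (- b)) + 0)  →  (- (- b));  E = (- ((- (- b)) + b))
3. [neg_neg →] (- (- b))  →  b;  cost 7 ≤ 7, done

(- (b + b))   [cost 7]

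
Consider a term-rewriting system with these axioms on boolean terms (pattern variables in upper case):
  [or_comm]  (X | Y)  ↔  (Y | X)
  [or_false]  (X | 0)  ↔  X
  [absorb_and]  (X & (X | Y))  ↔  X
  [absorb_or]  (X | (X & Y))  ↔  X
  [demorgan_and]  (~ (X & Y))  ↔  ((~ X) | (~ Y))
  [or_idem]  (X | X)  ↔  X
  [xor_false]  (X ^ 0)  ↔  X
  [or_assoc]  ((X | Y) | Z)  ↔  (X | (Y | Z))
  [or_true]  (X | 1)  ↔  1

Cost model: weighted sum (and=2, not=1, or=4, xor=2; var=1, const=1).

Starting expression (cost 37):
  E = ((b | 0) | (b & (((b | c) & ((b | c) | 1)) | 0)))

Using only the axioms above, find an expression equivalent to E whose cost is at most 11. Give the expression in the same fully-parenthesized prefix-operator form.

1. [or_false →] (((b | c) & ((b | c) | 1)) | 0)  →  ((b | c) & ((b | c) | 1));  E = ((b | 0) | (b & ((b | c) & ((b | c) | 1))))
2. [absorb_and →] ((b | c) & ((b | c) | 1))  →  (b | c);  E = ((b | 0) | (b & (b | c)))
3. [absorb_and →] (b & (b | c))  →  b;  cost 11 ≤ 11, done

((b | 0) | b)   [cost 11]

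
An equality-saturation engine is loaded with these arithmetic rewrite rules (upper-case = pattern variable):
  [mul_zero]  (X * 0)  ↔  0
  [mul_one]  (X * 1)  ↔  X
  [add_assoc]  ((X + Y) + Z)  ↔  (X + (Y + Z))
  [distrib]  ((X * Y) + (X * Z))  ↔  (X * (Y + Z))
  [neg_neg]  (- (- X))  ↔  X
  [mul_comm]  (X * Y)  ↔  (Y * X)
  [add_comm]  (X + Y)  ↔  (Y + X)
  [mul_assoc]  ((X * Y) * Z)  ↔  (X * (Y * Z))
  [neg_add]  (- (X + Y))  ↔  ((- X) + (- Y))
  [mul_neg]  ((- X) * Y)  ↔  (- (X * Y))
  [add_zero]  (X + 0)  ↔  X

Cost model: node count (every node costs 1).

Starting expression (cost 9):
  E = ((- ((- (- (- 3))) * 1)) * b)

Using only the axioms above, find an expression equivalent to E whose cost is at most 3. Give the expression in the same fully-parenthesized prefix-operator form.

step 1: mul_one (→) rewrites ((- (- (- 3))) * 1) into (- (- (- 3))), now ((- (- (- (- 3)))) * b)
step 2: neg_neg (→) rewrites (- (- (- 3))) into (- 3), now ((- (- 3)) * b)
step 3: neg_neg (→) rewrites (- (- 3)) into 3, reaching cost 3 (bound 3)

(3 * b)   [cost 3]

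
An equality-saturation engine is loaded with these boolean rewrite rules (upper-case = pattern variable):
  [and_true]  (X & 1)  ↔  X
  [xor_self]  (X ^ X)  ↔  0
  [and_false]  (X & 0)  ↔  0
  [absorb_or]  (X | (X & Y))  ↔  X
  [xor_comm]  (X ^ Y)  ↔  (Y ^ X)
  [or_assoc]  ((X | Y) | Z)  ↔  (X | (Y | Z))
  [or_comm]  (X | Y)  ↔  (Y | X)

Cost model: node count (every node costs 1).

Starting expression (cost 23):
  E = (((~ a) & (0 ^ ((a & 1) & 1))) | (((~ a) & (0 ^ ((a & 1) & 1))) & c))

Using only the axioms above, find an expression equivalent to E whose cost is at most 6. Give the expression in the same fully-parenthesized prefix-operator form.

((~ a) & (0 ^ a))   [cost 6]

(1) (((~ a) & (0 ^ ((a & 1) & 1))) | (((~ a) & (0 ^ ((a & 1) & 1))) & c))  =[absorb_or →]=  ((~ a) & (0 ^ ((a & 1) & 1)))
(2) ((a & 1) & 1)  =[and_true →]=  (a & 1)    ⊢ ((~ a) & (0 ^ (a & 1)))
(3) (a & 1)  =[and_true →]=  a    ⊢ cost 6, within 6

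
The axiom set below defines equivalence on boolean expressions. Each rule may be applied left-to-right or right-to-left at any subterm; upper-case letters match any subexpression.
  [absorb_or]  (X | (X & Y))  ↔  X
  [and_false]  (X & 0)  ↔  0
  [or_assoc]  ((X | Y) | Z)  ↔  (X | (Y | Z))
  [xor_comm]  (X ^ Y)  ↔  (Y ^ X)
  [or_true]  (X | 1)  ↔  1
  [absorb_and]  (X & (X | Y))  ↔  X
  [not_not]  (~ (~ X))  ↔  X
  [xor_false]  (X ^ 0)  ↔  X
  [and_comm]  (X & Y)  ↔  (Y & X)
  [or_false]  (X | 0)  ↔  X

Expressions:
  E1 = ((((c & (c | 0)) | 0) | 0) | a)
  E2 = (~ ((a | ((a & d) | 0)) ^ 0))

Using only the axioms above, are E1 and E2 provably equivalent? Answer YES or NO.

NO

The axioms are sound identities: if E1 ↔* E2 then E1 and E2 evaluate identically under any assignment.
Under a=0, c=0, d=0: E1 evaluates to 0, E2 to 1. Distinct ⇒ no rewrite sequence connects them.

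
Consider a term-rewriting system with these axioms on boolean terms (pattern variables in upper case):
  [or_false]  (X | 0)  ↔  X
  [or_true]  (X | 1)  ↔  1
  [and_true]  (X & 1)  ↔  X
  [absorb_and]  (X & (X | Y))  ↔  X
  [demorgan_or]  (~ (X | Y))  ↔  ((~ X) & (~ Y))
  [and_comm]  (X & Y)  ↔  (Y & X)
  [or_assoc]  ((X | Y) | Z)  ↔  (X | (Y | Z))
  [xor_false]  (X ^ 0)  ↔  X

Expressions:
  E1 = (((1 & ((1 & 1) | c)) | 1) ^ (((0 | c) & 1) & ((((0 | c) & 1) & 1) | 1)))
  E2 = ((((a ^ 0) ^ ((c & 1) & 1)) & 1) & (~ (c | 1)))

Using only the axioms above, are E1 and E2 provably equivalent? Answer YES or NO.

Every axiom is a valid identity, so a rewrite proof would force E1 and E2 to agree under every assignment.
At a=0, c=0: E1 = 1 but E2 = 0; they differ, so no derivation exists.

NO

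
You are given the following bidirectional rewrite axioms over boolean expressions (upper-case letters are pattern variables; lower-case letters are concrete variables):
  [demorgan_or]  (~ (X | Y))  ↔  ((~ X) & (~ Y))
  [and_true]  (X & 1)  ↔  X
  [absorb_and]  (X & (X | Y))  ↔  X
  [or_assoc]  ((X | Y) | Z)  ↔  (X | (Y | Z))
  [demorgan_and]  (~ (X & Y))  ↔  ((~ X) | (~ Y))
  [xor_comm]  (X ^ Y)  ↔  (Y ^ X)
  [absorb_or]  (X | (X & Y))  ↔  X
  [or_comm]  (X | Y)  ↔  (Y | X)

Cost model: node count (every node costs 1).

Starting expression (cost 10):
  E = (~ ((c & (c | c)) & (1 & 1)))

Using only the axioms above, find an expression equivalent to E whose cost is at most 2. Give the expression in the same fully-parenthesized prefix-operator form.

(~ c)   [cost 2]

1. [and_true →] (1 & 1)  →  1;  E = (~ ((c & (c | c)) & 1))
2. [and_true →] ((c & (c | c)) & 1)  →  (c & (c | c));  E = (~ (c & (c | c)))
3. [absorb_and →] (c & (c | c))  →  c;  cost 2 ≤ 2, done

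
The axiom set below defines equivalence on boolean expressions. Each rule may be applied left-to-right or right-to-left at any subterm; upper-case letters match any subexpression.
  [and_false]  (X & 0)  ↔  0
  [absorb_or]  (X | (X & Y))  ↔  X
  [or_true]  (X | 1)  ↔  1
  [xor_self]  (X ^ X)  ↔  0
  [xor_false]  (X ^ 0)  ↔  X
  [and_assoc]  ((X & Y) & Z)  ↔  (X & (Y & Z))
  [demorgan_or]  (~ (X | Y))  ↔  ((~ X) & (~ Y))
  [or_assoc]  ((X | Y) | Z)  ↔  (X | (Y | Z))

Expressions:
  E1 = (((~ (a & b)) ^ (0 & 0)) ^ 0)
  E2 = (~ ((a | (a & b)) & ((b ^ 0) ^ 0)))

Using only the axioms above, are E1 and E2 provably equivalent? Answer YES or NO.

YES

step 1: xor_false (→) rewrites (((~ (a & b)) ^ (0 & 0)) ^ 0) into ((~ (a & b)) ^ (0 & 0))
step 2: and_false (→) rewrites (0 & 0) into 0, now ((~ (a & b)) ^ 0)
step 3: xor_false (→) rewrites ((~ (a & b)) ^ 0) into (~ (a & b))
step 4: absorb_or (←) rewrites a into (a | (a & b)), now (~ ((a | (a & b)) & b))
step 5: xor_false (←) rewrites b into (b ^ 0), now (~ ((a | (a & b)) & (b ^ 0)))
step 6: xor_false (←) rewrites (b ^ 0) into ((b ^ 0) ^ 0), which is E2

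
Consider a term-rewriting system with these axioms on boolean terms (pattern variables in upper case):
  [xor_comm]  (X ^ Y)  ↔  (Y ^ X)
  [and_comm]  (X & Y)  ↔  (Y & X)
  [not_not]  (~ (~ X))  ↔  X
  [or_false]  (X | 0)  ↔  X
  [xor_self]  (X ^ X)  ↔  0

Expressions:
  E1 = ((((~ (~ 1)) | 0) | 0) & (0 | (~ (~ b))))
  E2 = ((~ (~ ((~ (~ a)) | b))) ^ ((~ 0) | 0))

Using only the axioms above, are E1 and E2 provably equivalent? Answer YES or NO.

The axioms are sound identities: if E1 ↔* E2 then E1 and E2 evaluate identically under any assignment.
Under a=0, b=0: E1 evaluates to 0, E2 to 1. Distinct ⇒ no rewrite sequence connects them.

NO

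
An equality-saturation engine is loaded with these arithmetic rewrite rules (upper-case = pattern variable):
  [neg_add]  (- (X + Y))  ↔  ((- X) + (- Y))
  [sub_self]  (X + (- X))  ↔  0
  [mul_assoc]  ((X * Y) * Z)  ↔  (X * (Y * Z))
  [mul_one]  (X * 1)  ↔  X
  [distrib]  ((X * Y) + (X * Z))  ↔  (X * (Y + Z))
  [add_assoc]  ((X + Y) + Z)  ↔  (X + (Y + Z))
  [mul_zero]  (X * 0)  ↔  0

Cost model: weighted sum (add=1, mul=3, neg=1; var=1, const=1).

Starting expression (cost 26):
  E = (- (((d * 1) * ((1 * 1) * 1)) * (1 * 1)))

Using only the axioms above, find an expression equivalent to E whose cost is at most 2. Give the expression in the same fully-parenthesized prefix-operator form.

(- d)   [cost 2]

step 1: mul_one (→) rewrites ((1 * 1) * 1) into (1 * 1), now (- (((d * 1) * (1 * 1)) * (1 * 1)))
step 2: mul_one (→) rewrites (1 * 1) into 1, now (- (((d * 1) * (1 * 1)) * 1))
step 3: mul_one (→) rewrites (1 * 1) into 1, now (- (((d * 1) * 1) * 1))
step 4: mul_one (→) rewrites (d * 1) into d, now (- ((d * 1) * 1))
step 5: mul_one (→) rewrites (d * 1) into d, now (- (d * 1))
step 6: mul_one (→) rewrites (d * 1) into d, reaching cost 2 (bound 2)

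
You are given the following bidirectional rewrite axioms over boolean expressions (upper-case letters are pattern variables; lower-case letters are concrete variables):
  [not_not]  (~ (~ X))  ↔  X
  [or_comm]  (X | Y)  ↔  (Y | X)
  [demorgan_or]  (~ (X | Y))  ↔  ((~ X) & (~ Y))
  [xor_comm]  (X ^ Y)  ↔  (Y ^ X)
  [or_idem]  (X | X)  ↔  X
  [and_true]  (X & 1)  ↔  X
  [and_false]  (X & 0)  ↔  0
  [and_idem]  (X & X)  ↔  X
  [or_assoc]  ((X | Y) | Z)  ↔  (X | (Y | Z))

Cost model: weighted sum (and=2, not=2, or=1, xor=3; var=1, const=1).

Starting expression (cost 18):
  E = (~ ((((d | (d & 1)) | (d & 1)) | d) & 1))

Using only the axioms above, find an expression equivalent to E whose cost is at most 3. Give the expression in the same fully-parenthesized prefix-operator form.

(~ d)   [cost 3]

step 1: and_true (→) rewrites (d & 1) into d, now (~ ((((d | d) | (d & 1)) | d) & 1))
step 2: and_true (→) rewrites (d & 1) into d, now (~ ((((d | d) | d) | d) & 1))
step 3: or_idem (→) rewrites (d | d) into d, now (~ (((d | d) | d) & 1))
step 4: or_idem (→) rewrites (d | d) into d, now (~ ((d | d) & 1))
step 5: or_idem (→) rewrites (d | d) into d, now (~ (d & 1))
step 6: and_true (→) rewrites (d & 1) into d, reaching cost 3 (bound 3)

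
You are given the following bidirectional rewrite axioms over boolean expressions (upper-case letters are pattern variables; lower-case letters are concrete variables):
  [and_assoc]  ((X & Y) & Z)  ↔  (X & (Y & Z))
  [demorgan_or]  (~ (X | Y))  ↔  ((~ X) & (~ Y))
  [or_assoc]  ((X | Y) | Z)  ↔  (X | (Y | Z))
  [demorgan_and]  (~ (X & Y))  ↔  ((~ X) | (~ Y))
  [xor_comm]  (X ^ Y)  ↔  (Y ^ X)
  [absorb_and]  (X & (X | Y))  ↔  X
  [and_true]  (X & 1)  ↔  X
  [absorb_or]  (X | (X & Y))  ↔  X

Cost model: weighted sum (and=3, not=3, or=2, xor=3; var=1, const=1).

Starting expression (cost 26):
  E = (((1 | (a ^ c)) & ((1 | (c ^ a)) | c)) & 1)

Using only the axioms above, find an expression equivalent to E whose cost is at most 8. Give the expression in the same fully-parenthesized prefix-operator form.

(1) (((1 | (a ^ c)) & ((1 | (c ^ a)) | c)) & 1)  =[and_true →]=  ((1 | (a ^ c)) & ((1 | (c ^ a)) | c))
(2) (c ^ a)  =[xor_comm →]=  (a ^ c)    ⊢ ((1 | (a ^ c)) & ((1 | (a ^ c)) | c))
(3) ((1 | (a ^ c)) & ((1 | (a ^ c)) | c))  =[absorb_and →]=  (1 | (a ^ c))    ⊢ cost 8, within 8

(1 | (a ^ c))   [cost 8]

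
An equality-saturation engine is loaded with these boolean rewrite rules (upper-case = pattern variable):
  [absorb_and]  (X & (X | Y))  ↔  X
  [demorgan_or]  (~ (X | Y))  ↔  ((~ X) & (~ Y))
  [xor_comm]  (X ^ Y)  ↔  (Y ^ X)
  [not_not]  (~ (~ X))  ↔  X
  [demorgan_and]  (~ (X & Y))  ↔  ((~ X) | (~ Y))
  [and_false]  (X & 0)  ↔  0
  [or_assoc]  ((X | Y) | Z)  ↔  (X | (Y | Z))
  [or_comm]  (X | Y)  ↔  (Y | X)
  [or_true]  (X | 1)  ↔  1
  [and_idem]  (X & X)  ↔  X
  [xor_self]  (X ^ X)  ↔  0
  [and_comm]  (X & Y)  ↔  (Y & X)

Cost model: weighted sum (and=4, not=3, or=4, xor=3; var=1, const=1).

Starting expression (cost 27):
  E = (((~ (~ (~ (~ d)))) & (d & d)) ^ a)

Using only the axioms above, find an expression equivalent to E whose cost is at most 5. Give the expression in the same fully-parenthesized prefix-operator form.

(d ^ a)   [cost 5]

(1) (~ (~ (~ (~ d))))  =[not_not →]=  (~ (~ d))    ⊢ (((~ (~ d)) & (d & d)) ^ a)
(2) (~ (~ d))  =[not_not →]=  d    ⊢ ((d & (d & d)) ^ a)
(3) (d & d)  =[and_idem →]=  d    ⊢ ((d & d) ^ a)
(4) (d & d)  =[and_idem →]=  d    ⊢ cost 5, within 5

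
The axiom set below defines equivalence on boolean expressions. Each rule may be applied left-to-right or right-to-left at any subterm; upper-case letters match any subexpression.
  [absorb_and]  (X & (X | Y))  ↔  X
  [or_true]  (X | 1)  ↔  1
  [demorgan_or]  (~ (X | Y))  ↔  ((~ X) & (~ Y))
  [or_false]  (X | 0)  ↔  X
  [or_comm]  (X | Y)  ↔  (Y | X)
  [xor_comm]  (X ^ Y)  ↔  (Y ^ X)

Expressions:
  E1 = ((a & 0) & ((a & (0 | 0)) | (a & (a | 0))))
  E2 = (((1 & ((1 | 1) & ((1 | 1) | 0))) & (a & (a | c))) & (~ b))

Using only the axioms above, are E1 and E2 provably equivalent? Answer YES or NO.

All listed rules preserve value, hence provable equivalence implies equal values everywhere; look for a separating assignment.
a=1, b=0, c=0 gives E1 ↦ 0, E2 ↦ 1; values differ ⇒ not provably equivalent.

NO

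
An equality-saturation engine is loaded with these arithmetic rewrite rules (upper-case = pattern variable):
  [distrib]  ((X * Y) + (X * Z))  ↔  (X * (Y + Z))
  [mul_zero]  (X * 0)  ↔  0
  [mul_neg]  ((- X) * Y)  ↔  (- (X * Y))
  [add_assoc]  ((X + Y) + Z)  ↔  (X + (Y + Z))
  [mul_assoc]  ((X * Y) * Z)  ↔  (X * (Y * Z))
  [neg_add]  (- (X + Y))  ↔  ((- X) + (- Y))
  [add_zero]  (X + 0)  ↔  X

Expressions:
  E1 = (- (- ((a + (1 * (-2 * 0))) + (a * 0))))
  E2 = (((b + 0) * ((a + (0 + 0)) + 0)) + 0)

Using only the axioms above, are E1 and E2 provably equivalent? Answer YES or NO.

NO

All listed rules preserve value, hence provable equivalence implies equal values everywhere; look for a separating assignment.
a=1, b=0 gives E1 ↦ 1, E2 ↦ 0; values differ ⇒ not provably equivalent.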